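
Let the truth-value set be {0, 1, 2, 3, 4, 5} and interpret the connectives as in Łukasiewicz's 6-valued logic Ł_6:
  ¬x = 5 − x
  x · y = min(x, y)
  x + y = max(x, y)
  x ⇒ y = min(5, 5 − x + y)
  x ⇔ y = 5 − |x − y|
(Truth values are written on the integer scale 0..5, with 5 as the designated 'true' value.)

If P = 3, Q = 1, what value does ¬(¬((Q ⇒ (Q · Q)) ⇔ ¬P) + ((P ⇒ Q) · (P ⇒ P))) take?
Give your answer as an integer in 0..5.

2

Q · Q = 1 · 1 = 1
Q ⇒ (Q · Q) = 1 ⇒ 1 = 5
¬P = ¬3 = 2
(Q ⇒ (Q · Q)) ⇔ ¬P = 5 ⇔ 2 = 2
¬((Q ⇒ (Q · Q)) ⇔ ¬P) = ¬2 = 3
P ⇒ Q = 3 ⇒ 1 = 3
P ⇒ P = 3 ⇒ 3 = 5
(P ⇒ Q) · (P ⇒ P) = 3 · 5 = 3
¬((Q ⇒ (Q · Q)) ⇔ ¬P) + ((P ⇒ Q) · (P ⇒ P)) = 3 + 3 = 3
¬(¬((Q ⇒ (Q · Q)) ⇔ ¬P) + ((P ⇒ Q) · (P ⇒ P))) = ¬3 = 2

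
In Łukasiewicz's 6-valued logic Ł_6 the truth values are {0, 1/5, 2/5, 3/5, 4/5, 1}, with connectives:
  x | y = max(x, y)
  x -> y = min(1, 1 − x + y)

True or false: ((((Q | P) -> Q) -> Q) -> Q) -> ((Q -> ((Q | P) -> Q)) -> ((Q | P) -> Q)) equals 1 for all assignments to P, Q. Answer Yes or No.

Yes

At P = 2/5, Q = 1/5, for instance:
Q | P = 1/5 | 2/5 = 2/5
(Q | P) -> Q = 2/5 -> 1/5 = 4/5
((Q | P) -> Q) -> Q = 4/5 -> 1/5 = 2/5
(((Q | P) -> Q) -> Q) -> Q = 2/5 -> 1/5 = 4/5
Q -> ((Q | P) -> Q) = 1/5 -> 4/5 = 1
(Q -> ((Q | P) -> Q)) -> ((Q | P) -> Q) = 1 -> 4/5 = 4/5
((((Q | P) -> Q) -> Q) -> Q) -> ((Q -> ((Q | P) -> Q)) -> ((Q | P) -> Q)) = 4/5 -> 4/5 = 1
and checking the remaining 35 assignments likewise gives ≥ 1 in every case.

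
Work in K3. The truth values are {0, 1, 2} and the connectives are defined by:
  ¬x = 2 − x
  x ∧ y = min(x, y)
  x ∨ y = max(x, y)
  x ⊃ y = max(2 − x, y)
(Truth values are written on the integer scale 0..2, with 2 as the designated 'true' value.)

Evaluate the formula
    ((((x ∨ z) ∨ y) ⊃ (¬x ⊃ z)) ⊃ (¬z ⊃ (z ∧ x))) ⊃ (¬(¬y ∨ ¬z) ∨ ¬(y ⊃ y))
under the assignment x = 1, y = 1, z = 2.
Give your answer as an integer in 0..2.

1

x ∨ z = 1 ∨ 2 = 2
(x ∨ z) ∨ y = 2 ∨ 1 = 2
¬x = ¬1 = 1
¬x ⊃ z = 1 ⊃ 2 = 2
((x ∨ z) ∨ y) ⊃ (¬x ⊃ z) = 2 ⊃ 2 = 2
¬z = ¬2 = 0
z ∧ x = 2 ∧ 1 = 1
¬z ⊃ (z ∧ x) = 0 ⊃ 1 = 2
(((x ∨ z) ∨ y) ⊃ (¬x ⊃ z)) ⊃ (¬z ⊃ (z ∧ x)) = 2 ⊃ 2 = 2
¬y = ¬1 = 1
¬z = ¬2 = 0
¬y ∨ ¬z = 1 ∨ 0 = 1
¬(¬y ∨ ¬z) = ¬1 = 1
y ⊃ y = 1 ⊃ 1 = 1
¬(y ⊃ y) = ¬1 = 1
¬(¬y ∨ ¬z) ∨ ¬(y ⊃ y) = 1 ∨ 1 = 1
((((x ∨ z) ∨ y) ⊃ (¬x ⊃ z)) ⊃ (¬z ⊃ (z ∧ x))) ⊃ (¬(¬y ∨ ¬z) ∨ ¬(y ⊃ y)) = 2 ⊃ 1 = 1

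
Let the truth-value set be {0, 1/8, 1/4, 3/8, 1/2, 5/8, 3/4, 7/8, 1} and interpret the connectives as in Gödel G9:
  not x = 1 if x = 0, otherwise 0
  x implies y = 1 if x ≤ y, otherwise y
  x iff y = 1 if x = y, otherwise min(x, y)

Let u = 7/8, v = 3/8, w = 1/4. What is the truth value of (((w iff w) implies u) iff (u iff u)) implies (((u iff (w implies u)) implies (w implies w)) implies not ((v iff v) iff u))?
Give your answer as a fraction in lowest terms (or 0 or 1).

w iff w = 1/4 iff 1/4 = 1
(w iff w) implies u = 1 implies 7/8 = 7/8
u iff u = 7/8 iff 7/8 = 1
((w iff w) implies u) iff (u iff u) = 7/8 iff 1 = 7/8
w implies u = 1/4 implies 7/8 = 1
u iff (w implies u) = 7/8 iff 1 = 7/8
w implies w = 1/4 implies 1/4 = 1
(u iff (w implies u)) implies (w implies w) = 7/8 implies 1 = 1
v iff v = 3/8 iff 3/8 = 1
(v iff v) iff u = 1 iff 7/8 = 7/8
not ((v iff v) iff u) = not 7/8 = 0
((u iff (w implies u)) implies (w implies w)) implies not ((v iff v) iff u) = 1 implies 0 = 0
(((w iff w) implies u) iff (u iff u)) implies (((u iff (w implies u)) implies (w implies w)) implies not ((v iff v) iff u)) = 7/8 implies 0 = 0

0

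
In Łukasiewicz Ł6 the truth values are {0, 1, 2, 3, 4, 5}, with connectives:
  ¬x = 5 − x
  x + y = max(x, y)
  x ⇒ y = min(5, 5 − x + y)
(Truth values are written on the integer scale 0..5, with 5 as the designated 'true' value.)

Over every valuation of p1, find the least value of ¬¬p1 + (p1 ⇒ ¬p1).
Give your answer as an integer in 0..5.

Take p1 = 3:
¬p1 = ¬3 = 2
¬¬p1 = ¬2 = 3
¬p1 = ¬3 = 2
p1 ⇒ ¬p1 = 3 ⇒ 2 = 4
¬¬p1 + (p1 ⇒ ¬p1) = 3 + 4 = 4
No assignment yields a value below 4, so this is the minimum.

4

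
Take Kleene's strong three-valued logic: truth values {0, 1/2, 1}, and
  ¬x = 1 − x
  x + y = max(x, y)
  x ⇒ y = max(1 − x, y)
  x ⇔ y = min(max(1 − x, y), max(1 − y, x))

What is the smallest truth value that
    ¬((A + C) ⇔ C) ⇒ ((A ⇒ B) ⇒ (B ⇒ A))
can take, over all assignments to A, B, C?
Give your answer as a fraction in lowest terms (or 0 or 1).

Take A = 0, B = 1/2, C = 1/2:
A + C = 0 + 1/2 = 1/2
(A + C) ⇔ C = 1/2 ⇔ 1/2 = 1/2
¬((A + C) ⇔ C) = ¬1/2 = 1/2
A ⇒ B = 0 ⇒ 1/2 = 1
B ⇒ A = 1/2 ⇒ 0 = 1/2
(A ⇒ B) ⇒ (B ⇒ A) = 1 ⇒ 1/2 = 1/2
¬((A + C) ⇔ C) ⇒ ((A ⇒ B) ⇒ (B ⇒ A)) = 1/2 ⇒ 1/2 = 1/2
No assignment yields a value below 1/2, so this is the minimum.

1/2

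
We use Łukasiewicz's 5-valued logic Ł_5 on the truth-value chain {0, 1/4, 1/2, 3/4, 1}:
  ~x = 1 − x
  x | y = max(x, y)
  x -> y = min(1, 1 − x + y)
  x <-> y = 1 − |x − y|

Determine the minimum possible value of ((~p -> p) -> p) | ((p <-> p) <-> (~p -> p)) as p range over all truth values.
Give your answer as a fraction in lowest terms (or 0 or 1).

Take p = 1/4:
~p = ~1/4 = 3/4
~p -> p = 3/4 -> 1/4 = 1/2
(~p -> p) -> p = 1/2 -> 1/4 = 3/4
p <-> p = 1/4 <-> 1/4 = 1
~p = ~1/4 = 3/4
~p -> p = 3/4 -> 1/4 = 1/2
(p <-> p) <-> (~p -> p) = 1 <-> 1/2 = 1/2
((~p -> p) -> p) | ((p <-> p) <-> (~p -> p)) = 3/4 | 1/2 = 3/4
No assignment yields a value below 3/4, so this is the minimum.

3/4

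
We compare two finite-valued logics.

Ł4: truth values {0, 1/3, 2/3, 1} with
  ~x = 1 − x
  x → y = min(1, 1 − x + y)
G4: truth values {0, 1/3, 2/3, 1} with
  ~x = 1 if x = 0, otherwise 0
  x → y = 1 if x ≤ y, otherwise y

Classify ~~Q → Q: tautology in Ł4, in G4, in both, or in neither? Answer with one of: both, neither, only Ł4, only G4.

In Ł4: every assignment gives 1 — tautology.
In G4: at Q = 1/3 the value is 1/3 — not a tautology.

only Ł4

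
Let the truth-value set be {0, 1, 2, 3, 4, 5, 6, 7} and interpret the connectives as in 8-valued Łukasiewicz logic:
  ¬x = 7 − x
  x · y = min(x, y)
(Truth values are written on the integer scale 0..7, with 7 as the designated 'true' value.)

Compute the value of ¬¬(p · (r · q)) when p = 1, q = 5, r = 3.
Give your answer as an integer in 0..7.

1

r · q = 3 · 5 = 3
p · (r · q) = 1 · 3 = 1
¬(p · (r · q)) = ¬1 = 6
¬¬(p · (r · q)) = ¬6 = 1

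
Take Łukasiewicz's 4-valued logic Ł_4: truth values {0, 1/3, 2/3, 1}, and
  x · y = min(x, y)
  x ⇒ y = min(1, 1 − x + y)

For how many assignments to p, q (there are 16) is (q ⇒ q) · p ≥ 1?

p = 0, q = 0 ↦ 0  <
p = 0, q = 1/3 ↦ 0  <
p = 0, q = 2/3 ↦ 0  <
p = 0, q = 1 ↦ 0  <
p = 1/3, q = 0 ↦ 1/3  <
p = 1/3, q = 1/3 ↦ 1/3  <
p = 1/3, q = 2/3 ↦ 1/3  <
p = 1/3, q = 1 ↦ 1/3  <
p = 2/3, q = 0 ↦ 2/3  <
p = 2/3, q = 1/3 ↦ 2/3  <
p = 2/3, q = 2/3 ↦ 2/3  <
p = 2/3, q = 1 ↦ 2/3  <
p = 1, q = 0 ↦ 1  ≥
p = 1, q = 1/3 ↦ 1  ≥
p = 1, q = 2/3 ↦ 1  ≥
p = 1, q = 1 ↦ 1  ≥
So 4 of the 16 assignments meet the threshold.

4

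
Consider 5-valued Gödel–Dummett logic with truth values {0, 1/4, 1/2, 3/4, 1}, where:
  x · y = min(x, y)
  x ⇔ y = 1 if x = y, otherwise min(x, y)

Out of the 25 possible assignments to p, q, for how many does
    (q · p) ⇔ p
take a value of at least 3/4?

16

value 1: 15 assignments (counts)
value 3/4: 1 assignment (counts)
value 1/2: 2 assignments
value 1/4: 3 assignments
value 0: 4 assignments
So 16 of the 25 assignments meet the threshold.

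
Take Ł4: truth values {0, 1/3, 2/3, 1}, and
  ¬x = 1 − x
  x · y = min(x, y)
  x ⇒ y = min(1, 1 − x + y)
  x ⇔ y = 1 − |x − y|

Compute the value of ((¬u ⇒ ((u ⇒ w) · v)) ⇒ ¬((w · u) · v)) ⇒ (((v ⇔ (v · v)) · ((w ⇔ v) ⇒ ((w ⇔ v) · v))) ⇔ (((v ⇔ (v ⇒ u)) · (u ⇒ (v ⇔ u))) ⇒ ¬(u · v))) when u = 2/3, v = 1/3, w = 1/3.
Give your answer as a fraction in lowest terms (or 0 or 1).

2/3

¬u = ¬2/3 = 1/3
u ⇒ w = 2/3 ⇒ 1/3 = 2/3
(u ⇒ w) · v = 2/3 · 1/3 = 1/3
¬u ⇒ ((u ⇒ w) · v) = 1/3 ⇒ 1/3 = 1
w · u = 1/3 · 2/3 = 1/3
(w · u) · v = 1/3 · 1/3 = 1/3
¬((w · u) · v) = ¬1/3 = 2/3
(¬u ⇒ ((u ⇒ w) · v)) ⇒ ¬((w · u) · v) = 1 ⇒ 2/3 = 2/3
v · v = 1/3 · 1/3 = 1/3
v ⇔ (v · v) = 1/3 ⇔ 1/3 = 1
w ⇔ v = 1/3 ⇔ 1/3 = 1
w ⇔ v = 1/3 ⇔ 1/3 = 1
(w ⇔ v) · v = 1 · 1/3 = 1/3
(w ⇔ v) ⇒ ((w ⇔ v) · v) = 1 ⇒ 1/3 = 1/3
(v ⇔ (v · v)) · ((w ⇔ v) ⇒ ((w ⇔ v) · v)) = 1 · 1/3 = 1/3
v ⇒ u = 1/3 ⇒ 2/3 = 1
v ⇔ (v ⇒ u) = 1/3 ⇔ 1 = 1/3
v ⇔ u = 1/3 ⇔ 2/3 = 2/3
u ⇒ (v ⇔ u) = 2/3 ⇒ 2/3 = 1
(v ⇔ (v ⇒ u)) · (u ⇒ (v ⇔ u)) = 1/3 · 1 = 1/3
u · v = 2/3 · 1/3 = 1/3
¬(u · v) = ¬1/3 = 2/3
((v ⇔ (v ⇒ u)) · (u ⇒ (v ⇔ u))) ⇒ ¬(u · v) = 1/3 ⇒ 2/3 = 1
((v ⇔ (v · v)) · ((w ⇔ v) ⇒ ((w ⇔ v) · v))) ⇔ (((v ⇔ (v ⇒ u)) · (u ⇒ (v ⇔ u))) ⇒ ¬(u · v)) = 1/3 ⇔ 1 = 1/3
((¬u ⇒ ((u ⇒ w) · v)) ⇒ ¬((w · u) · v)) ⇒ (((v ⇔ (v · v)) · ((w ⇔ v) ⇒ ((w ⇔ v) · v))) ⇔ (((v ⇔ (v ⇒ u)) · (u ⇒ (v ⇔ u))) ⇒ ¬(u · v))) = 2/3 ⇒ 1/3 = 2/3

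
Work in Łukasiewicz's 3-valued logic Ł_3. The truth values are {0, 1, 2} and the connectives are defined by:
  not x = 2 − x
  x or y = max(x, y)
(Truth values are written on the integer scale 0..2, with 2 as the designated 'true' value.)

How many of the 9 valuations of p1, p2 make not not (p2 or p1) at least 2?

5

p1 = 0, p2 = 0 ↦ 0  <
p1 = 0, p2 = 1 ↦ 1  <
p1 = 0, p2 = 2 ↦ 2  ≥
p1 = 1, p2 = 0 ↦ 1  <
p1 = 1, p2 = 1 ↦ 1  <
p1 = 1, p2 = 2 ↦ 2  ≥
p1 = 2, p2 = 0 ↦ 2  ≥
p1 = 2, p2 = 1 ↦ 2  ≥
p1 = 2, p2 = 2 ↦ 2  ≥
So 5 of the 9 assignments meet the threshold.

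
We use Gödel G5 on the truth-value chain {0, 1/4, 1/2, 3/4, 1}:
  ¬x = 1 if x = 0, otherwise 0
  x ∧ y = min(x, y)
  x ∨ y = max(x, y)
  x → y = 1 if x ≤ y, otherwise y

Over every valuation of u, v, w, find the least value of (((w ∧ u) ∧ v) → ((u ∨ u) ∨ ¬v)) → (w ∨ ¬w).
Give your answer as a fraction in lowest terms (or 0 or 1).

Take u = 0, v = 0, w = 1/4:
w ∧ u = 1/4 ∧ 0 = 0
(w ∧ u) ∧ v = 0 ∧ 0 = 0
u ∨ u = 0 ∨ 0 = 0
¬v = ¬0 = 1
(u ∨ u) ∨ ¬v = 0 ∨ 1 = 1
((w ∧ u) ∧ v) → ((u ∨ u) ∨ ¬v) = 0 → 1 = 1
¬w = ¬1/4 = 0
w ∨ ¬w = 1/4 ∨ 0 = 1/4
(((w ∧ u) ∧ v) → ((u ∨ u) ∨ ¬v)) → (w ∨ ¬w) = 1 → 1/4 = 1/4
No assignment yields a value below 1/4, so this is the minimum.

1/4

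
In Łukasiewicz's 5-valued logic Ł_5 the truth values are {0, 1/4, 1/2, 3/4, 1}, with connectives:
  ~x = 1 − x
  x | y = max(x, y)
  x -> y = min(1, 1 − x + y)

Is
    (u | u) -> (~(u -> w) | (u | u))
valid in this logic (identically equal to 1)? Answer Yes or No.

Yes

At u = 0, w = 3/4, for instance:
u | u = 0 | 0 = 0
u -> w = 0 -> 3/4 = 1
~(u -> w) = ~1 = 0
~(u -> w) | (u | u) = 0 | 0 = 0
(u | u) -> (~(u -> w) | (u | u)) = 0 -> 0 = 1
and checking the remaining 24 assignments likewise gives ≥ 1 in every case.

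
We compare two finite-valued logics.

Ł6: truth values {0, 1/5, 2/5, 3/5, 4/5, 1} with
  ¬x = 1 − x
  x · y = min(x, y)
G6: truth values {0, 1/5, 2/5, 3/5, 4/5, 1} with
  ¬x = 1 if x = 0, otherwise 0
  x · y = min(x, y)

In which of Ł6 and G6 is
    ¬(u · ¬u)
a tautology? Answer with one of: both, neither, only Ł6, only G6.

In Ł6: at u = 1/5 the value is 4/5 — not a tautology.
In G6: every assignment gives 1 — tautology.

only G6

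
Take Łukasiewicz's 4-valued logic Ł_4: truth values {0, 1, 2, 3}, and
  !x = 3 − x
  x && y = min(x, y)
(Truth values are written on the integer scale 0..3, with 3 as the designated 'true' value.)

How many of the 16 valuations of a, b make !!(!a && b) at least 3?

a = 0, b = 0 ↦ 0  <
a = 0, b = 1 ↦ 1  <
a = 0, b = 2 ↦ 2  <
a = 0, b = 3 ↦ 3  ≥
a = 1, b = 0 ↦ 0  <
a = 1, b = 1 ↦ 1  <
a = 1, b = 2 ↦ 2  <
a = 1, b = 3 ↦ 2  <
a = 2, b = 0 ↦ 0  <
a = 2, b = 1 ↦ 1  <
a = 2, b = 2 ↦ 1  <
a = 2, b = 3 ↦ 1  <
a = 3, b = 0 ↦ 0  <
a = 3, b = 1 ↦ 0  <
a = 3, b = 2 ↦ 0  <
a = 3, b = 3 ↦ 0  <
So 1 of the 16 assignments meets the threshold.

1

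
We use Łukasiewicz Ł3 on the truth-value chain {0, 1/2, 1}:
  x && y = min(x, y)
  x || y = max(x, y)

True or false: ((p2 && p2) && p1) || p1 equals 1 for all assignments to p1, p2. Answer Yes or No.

No

Counterexample: take p1 = 0, p2 = 0.
p2 && p2 = 0 && 0 = 0
(p2 && p2) && p1 = 0 && 0 = 0
((p2 && p2) && p1) || p1 = 0 || 0 = 0
This gives 0 ≠ 1.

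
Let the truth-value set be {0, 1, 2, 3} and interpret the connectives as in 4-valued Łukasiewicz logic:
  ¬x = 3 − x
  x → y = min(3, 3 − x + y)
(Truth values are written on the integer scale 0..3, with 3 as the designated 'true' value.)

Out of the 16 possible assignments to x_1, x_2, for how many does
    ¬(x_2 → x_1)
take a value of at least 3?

1

x_1 = 0, x_2 = 0 ↦ 0  <
x_1 = 0, x_2 = 1 ↦ 1  <
x_1 = 0, x_2 = 2 ↦ 2  <
x_1 = 0, x_2 = 3 ↦ 3  ≥
x_1 = 1, x_2 = 0 ↦ 0  <
x_1 = 1, x_2 = 1 ↦ 0  <
x_1 = 1, x_2 = 2 ↦ 1  <
x_1 = 1, x_2 = 3 ↦ 2  <
x_1 = 2, x_2 = 0 ↦ 0  <
x_1 = 2, x_2 = 1 ↦ 0  <
x_1 = 2, x_2 = 2 ↦ 0  <
x_1 = 2, x_2 = 3 ↦ 1  <
x_1 = 3, x_2 = 0 ↦ 0  <
x_1 = 3, x_2 = 1 ↦ 0  <
x_1 = 3, x_2 = 2 ↦ 0  <
x_1 = 3, x_2 = 3 ↦ 0  <
So 1 of the 16 assignments meets the threshold.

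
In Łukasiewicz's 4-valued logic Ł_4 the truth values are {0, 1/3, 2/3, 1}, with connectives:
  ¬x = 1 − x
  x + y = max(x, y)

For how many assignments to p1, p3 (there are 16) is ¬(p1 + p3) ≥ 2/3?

4

p1 = 0, p3 = 0 ↦ 1  ≥
p1 = 0, p3 = 1/3 ↦ 2/3  ≥
p1 = 0, p3 = 2/3 ↦ 1/3  <
p1 = 0, p3 = 1 ↦ 0  <
p1 = 1/3, p3 = 0 ↦ 2/3  ≥
p1 = 1/3, p3 = 1/3 ↦ 2/3  ≥
p1 = 1/3, p3 = 2/3 ↦ 1/3  <
p1 = 1/3, p3 = 1 ↦ 0  <
p1 = 2/3, p3 = 0 ↦ 1/3  <
p1 = 2/3, p3 = 1/3 ↦ 1/3  <
p1 = 2/3, p3 = 2/3 ↦ 1/3  <
p1 = 2/3, p3 = 1 ↦ 0  <
p1 = 1, p3 = 0 ↦ 0  <
p1 = 1, p3 = 1/3 ↦ 0  <
p1 = 1, p3 = 2/3 ↦ 0  <
p1 = 1, p3 = 1 ↦ 0  <
So 4 of the 16 assignments meet the threshold.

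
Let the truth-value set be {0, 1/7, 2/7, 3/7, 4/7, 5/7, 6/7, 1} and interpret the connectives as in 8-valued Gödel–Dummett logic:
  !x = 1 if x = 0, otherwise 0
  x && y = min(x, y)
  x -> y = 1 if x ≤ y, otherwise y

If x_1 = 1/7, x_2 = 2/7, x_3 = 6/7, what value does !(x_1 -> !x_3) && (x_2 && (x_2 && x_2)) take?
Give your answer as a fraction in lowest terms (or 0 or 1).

2/7

!x_3 = !6/7 = 0
x_1 -> !x_3 = 1/7 -> 0 = 0
!(x_1 -> !x_3) = !0 = 1
x_2 && x_2 = 2/7 && 2/7 = 2/7
x_2 && (x_2 && x_2) = 2/7 && 2/7 = 2/7
!(x_1 -> !x_3) && (x_2 && (x_2 && x_2)) = 1 && 2/7 = 2/7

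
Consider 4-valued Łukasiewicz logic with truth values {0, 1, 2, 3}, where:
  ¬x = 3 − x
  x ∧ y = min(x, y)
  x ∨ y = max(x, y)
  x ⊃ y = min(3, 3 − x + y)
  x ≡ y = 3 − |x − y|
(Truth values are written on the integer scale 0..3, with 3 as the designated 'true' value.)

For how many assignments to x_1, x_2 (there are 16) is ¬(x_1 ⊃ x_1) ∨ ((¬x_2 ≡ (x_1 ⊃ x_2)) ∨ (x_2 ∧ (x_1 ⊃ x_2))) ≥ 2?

x_1 = 0, x_2 = 0 ↦ 3  ≥
x_1 = 0, x_2 = 1 ↦ 2  ≥
x_1 = 0, x_2 = 2 ↦ 2  ≥
x_1 = 0, x_2 = 3 ↦ 3  ≥
x_1 = 1, x_2 = 0 ↦ 2  ≥
x_1 = 1, x_2 = 1 ↦ 2  ≥
x_1 = 1, x_2 = 2 ↦ 2  ≥
x_1 = 1, x_2 = 3 ↦ 3  ≥
x_1 = 2, x_2 = 0 ↦ 1  <
x_1 = 2, x_2 = 1 ↦ 3  ≥
x_1 = 2, x_2 = 2 ↦ 2  ≥
x_1 = 2, x_2 = 3 ↦ 3  ≥
x_1 = 3, x_2 = 0 ↦ 0  <
x_1 = 3, x_2 = 1 ↦ 2  ≥
x_1 = 3, x_2 = 2 ↦ 2  ≥
x_1 = 3, x_2 = 3 ↦ 3  ≥
So 14 of the 16 assignments meet the threshold.

14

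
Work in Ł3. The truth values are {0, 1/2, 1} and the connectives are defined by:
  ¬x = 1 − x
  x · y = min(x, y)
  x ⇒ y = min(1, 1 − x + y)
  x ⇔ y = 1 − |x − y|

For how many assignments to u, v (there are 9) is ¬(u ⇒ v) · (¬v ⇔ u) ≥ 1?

u = 0, v = 0 ↦ 0  <
u = 0, v = 1/2 ↦ 0  <
u = 0, v = 1 ↦ 0  <
u = 1/2, v = 0 ↦ 1/2  <
u = 1/2, v = 1/2 ↦ 0  <
u = 1/2, v = 1 ↦ 0  <
u = 1, v = 0 ↦ 1  ≥
u = 1, v = 1/2 ↦ 1/2  <
u = 1, v = 1 ↦ 0  <
So 1 of the 9 assignments meets the threshold.

1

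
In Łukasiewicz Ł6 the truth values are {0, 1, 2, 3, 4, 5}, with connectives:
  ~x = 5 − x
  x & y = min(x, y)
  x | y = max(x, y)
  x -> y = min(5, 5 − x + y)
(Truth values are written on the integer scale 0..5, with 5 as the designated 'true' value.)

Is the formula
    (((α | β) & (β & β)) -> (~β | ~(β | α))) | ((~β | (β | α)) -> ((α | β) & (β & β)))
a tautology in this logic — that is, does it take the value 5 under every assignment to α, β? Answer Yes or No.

Counterexample: take α = 4, β = 3.
α | β = 4 | 3 = 4
β & β = 3 & 3 = 3
(α | β) & (β & β) = 4 & 3 = 3
~β = ~3 = 2
β | α = 3 | 4 = 4
~(β | α) = ~4 = 1
~β | ~(β | α) = 2 | 1 = 2
((α | β) & (β & β)) -> (~β | ~(β | α)) = 3 -> 2 = 4
~β = ~3 = 2
β | α = 3 | 4 = 4
~β | (β | α) = 2 | 4 = 4
α | β = 4 | 3 = 4
β & β = 3 & 3 = 3
(α | β) & (β & β) = 4 & 3 = 3
(~β | (β | α)) -> ((α | β) & (β & β)) = 4 -> 3 = 4
(((α | β) & (β & β)) -> (~β | ~(β | α))) | ((~β | (β | α)) -> ((α | β) & (β & β))) = 4 | 4 = 4
This gives 4 ≠ 5.

No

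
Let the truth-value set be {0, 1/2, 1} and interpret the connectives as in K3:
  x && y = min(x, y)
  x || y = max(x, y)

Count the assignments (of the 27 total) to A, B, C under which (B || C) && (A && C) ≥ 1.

3

value 1: 3 assignments (counts)
value 1/2: 9 assignments
value 0: 15 assignments
So 3 of the 27 assignments meet the threshold.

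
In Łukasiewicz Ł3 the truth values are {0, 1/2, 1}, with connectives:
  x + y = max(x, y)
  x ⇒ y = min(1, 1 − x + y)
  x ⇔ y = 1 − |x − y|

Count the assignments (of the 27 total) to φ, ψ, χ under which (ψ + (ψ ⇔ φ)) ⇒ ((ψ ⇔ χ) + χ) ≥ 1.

19

value 1: 19 assignments (counts)
value 1/2: 5 assignments
value 0: 3 assignments
So 19 of the 27 assignments meet the threshold.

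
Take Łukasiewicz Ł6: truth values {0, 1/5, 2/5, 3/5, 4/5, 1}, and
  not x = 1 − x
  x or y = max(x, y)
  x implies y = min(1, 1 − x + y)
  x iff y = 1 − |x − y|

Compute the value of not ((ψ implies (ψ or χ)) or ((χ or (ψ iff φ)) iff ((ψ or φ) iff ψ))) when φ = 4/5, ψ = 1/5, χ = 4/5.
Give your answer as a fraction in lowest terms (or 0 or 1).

0

ψ or χ = 1/5 or 4/5 = 4/5
ψ implies (ψ or χ) = 1/5 implies 4/5 = 1
ψ iff φ = 1/5 iff 4/5 = 2/5
χ or (ψ iff φ) = 4/5 or 2/5 = 4/5
ψ or φ = 1/5 or 4/5 = 4/5
(ψ or φ) iff ψ = 4/5 iff 1/5 = 2/5
(χ or (ψ iff φ)) iff ((ψ or φ) iff ψ) = 4/5 iff 2/5 = 3/5
(ψ implies (ψ or χ)) or ((χ or (ψ iff φ)) iff ((ψ or φ) iff ψ)) = 1 or 3/5 = 1
not ((ψ implies (ψ or χ)) or ((χ or (ψ iff φ)) iff ((ψ or φ) iff ψ))) = not 1 = 0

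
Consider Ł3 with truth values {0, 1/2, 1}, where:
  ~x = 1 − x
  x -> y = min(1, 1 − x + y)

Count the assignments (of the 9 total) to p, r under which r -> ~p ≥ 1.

p = 0, r = 0 ↦ 1  ≥
p = 0, r = 1/2 ↦ 1  ≥
p = 0, r = 1 ↦ 1  ≥
p = 1/2, r = 0 ↦ 1  ≥
p = 1/2, r = 1/2 ↦ 1  ≥
p = 1/2, r = 1 ↦ 1/2  <
p = 1, r = 0 ↦ 1  ≥
p = 1, r = 1/2 ↦ 1/2  <
p = 1, r = 1 ↦ 0  <
So 6 of the 9 assignments meet the threshold.

6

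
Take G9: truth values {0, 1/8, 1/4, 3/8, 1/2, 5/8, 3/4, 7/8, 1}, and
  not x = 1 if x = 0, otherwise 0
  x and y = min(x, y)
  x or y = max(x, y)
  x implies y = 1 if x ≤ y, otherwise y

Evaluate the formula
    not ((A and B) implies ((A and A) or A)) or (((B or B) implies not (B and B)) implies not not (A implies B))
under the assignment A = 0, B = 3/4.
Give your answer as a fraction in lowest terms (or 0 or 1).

1

A and B = 0 and 3/4 = 0
A and A = 0 and 0 = 0
(A and A) or A = 0 or 0 = 0
(A and B) implies ((A and A) or A) = 0 implies 0 = 1
not ((A and B) implies ((A and A) or A)) = not 1 = 0
B or B = 3/4 or 3/4 = 3/4
B and B = 3/4 and 3/4 = 3/4
not (B and B) = not 3/4 = 0
(B or B) implies not (B and B) = 3/4 implies 0 = 0
A implies B = 0 implies 3/4 = 1
not (A implies B) = not 1 = 0
not not (A implies B) = not 0 = 1
((B or B) implies not (B and B)) implies not not (A implies B) = 0 implies 1 = 1
not ((A and B) implies ((A and A) or A)) or (((B or B) implies not (B and B)) implies not not (A implies B)) = 0 or 1 = 1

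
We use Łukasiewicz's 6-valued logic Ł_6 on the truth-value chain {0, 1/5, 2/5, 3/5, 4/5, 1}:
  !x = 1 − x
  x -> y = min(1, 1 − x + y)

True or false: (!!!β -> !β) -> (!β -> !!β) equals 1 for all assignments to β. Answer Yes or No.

No

Counterexample: take β = 0.
!β = !0 = 1
!!β = !1 = 0
!!!β = !0 = 1
!β = !0 = 1
!!!β -> !β = 1 -> 1 = 1
!β = !0 = 1
!β = !0 = 1
!!β = !1 = 0
!β -> !!β = 1 -> 0 = 0
(!!!β -> !β) -> (!β -> !!β) = 1 -> 0 = 0
This gives 0 ≠ 1.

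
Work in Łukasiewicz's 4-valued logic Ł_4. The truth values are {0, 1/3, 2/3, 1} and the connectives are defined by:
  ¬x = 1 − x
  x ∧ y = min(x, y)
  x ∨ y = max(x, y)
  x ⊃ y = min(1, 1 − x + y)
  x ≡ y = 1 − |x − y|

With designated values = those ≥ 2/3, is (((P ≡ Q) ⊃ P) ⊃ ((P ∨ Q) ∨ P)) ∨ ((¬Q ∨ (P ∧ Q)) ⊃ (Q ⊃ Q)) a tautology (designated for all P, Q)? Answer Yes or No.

P = 0, Q = 0 ↦ 1
P = 0, Q = 1/3 ↦ 1
P = 0, Q = 2/3 ↦ 1
P = 0, Q = 1 ↦ 1
P = 1/3, Q = 0 ↦ 1
P = 1/3, Q = 1/3 ↦ 1
P = 1/3, Q = 2/3 ↦ 1
P = 1/3, Q = 1 ↦ 1
P = 2/3, Q = 0 ↦ 1
P = 2/3, Q = 1/3 ↦ 1
P = 2/3, Q = 2/3 ↦ 1
P = 2/3, Q = 1 ↦ 1
P = 1, Q = 0 ↦ 1
P = 1, Q = 1/3 ↦ 1
P = 1, Q = 2/3 ↦ 1
P = 1, Q = 1 ↦ 1
Every assignment gives a value ≥ 2/3.

Yes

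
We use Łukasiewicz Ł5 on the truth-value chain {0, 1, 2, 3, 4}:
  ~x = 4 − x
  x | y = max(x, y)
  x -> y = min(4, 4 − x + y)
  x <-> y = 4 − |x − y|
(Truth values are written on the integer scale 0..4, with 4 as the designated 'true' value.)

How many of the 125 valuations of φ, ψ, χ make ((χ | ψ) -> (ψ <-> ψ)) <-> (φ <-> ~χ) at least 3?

65

value 4: 25 assignments (counts)
value 3: 40 assignments (counts)
value 2: 30 assignments
value 1: 20 assignments
value 0: 10 assignments
So 65 of the 125 assignments meet the threshold.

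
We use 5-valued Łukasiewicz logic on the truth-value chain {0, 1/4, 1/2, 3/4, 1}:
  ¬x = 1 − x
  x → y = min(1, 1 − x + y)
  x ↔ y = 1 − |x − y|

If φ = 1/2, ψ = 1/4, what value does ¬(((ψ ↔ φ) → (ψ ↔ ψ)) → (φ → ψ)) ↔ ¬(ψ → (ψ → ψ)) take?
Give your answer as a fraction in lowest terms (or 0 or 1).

3/4

ψ ↔ φ = 1/4 ↔ 1/2 = 3/4
ψ ↔ ψ = 1/4 ↔ 1/4 = 1
(ψ ↔ φ) → (ψ ↔ ψ) = 3/4 → 1 = 1
φ → ψ = 1/2 → 1/4 = 3/4
((ψ ↔ φ) → (ψ ↔ ψ)) → (φ → ψ) = 1 → 3/4 = 3/4
¬(((ψ ↔ φ) → (ψ ↔ ψ)) → (φ → ψ)) = ¬3/4 = 1/4
ψ → ψ = 1/4 → 1/4 = 1
ψ → (ψ → ψ) = 1/4 → 1 = 1
¬(ψ → (ψ → ψ)) = ¬1 = 0
¬(((ψ ↔ φ) → (ψ ↔ ψ)) → (φ → ψ)) ↔ ¬(ψ → (ψ → ψ)) = 1/4 ↔ 0 = 3/4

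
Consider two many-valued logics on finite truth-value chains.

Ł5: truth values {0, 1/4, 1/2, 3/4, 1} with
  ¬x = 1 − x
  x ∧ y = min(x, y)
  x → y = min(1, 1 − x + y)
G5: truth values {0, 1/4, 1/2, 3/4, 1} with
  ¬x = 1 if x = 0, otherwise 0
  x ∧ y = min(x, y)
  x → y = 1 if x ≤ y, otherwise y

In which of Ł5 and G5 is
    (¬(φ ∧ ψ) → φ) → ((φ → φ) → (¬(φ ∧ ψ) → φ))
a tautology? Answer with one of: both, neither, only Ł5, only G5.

In Ł5: every assignment gives 1 — tautology.
In G5: every assignment gives 1 — tautology.

both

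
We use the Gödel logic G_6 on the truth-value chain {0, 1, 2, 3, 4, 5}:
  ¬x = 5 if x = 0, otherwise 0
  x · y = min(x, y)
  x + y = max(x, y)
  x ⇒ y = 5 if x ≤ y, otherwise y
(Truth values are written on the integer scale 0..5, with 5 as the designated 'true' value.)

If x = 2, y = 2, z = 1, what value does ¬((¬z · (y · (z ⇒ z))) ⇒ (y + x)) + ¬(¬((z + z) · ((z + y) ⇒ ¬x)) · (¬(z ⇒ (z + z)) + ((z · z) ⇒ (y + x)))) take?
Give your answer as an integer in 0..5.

¬z = ¬1 = 0
z ⇒ z = 1 ⇒ 1 = 5
y · (z ⇒ z) = 2 · 5 = 2
¬z · (y · (z ⇒ z)) = 0 · 2 = 0
y + x = 2 + 2 = 2
(¬z · (y · (z ⇒ z))) ⇒ (y + x) = 0 ⇒ 2 = 5
¬((¬z · (y · (z ⇒ z))) ⇒ (y + x)) = ¬5 = 0
z + z = 1 + 1 = 1
z + y = 1 + 2 = 2
¬x = ¬2 = 0
(z + y) ⇒ ¬x = 2 ⇒ 0 = 0
(z + z) · ((z + y) ⇒ ¬x) = 1 · 0 = 0
¬((z + z) · ((z + y) ⇒ ¬x)) = ¬0 = 5
z + z = 1 + 1 = 1
z ⇒ (z + z) = 1 ⇒ 1 = 5
¬(z ⇒ (z + z)) = ¬5 = 0
z · z = 1 · 1 = 1
y + x = 2 + 2 = 2
(z · z) ⇒ (y + x) = 1 ⇒ 2 = 5
¬(z ⇒ (z + z)) + ((z · z) ⇒ (y + x)) = 0 + 5 = 5
¬((z + z) · ((z + y) ⇒ ¬x)) · (¬(z ⇒ (z + z)) + ((z · z) ⇒ (y + x))) = 5 · 5 = 5
¬(¬((z + z) · ((z + y) ⇒ ¬x)) · (¬(z ⇒ (z + z)) + ((z · z) ⇒ (y + x)))) = ¬5 = 0
¬((¬z · (y · (z ⇒ z))) ⇒ (y + x)) + ¬(¬((z + z) · ((z + y) ⇒ ¬x)) · (¬(z ⇒ (z + z)) + ((z · z) ⇒ (y + x)))) = 0 + 0 = 0

0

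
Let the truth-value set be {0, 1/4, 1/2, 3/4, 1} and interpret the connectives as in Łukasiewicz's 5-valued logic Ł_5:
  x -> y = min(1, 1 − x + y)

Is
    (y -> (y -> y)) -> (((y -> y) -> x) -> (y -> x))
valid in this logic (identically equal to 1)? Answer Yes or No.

At x = 3/4, y = 1, for instance:
y -> y = 1 -> 1 = 1
y -> (y -> y) = 1 -> 1 = 1
(y -> y) -> x = 1 -> 3/4 = 3/4
y -> x = 1 -> 3/4 = 3/4
((y -> y) -> x) -> (y -> x) = 3/4 -> 3/4 = 1
(y -> (y -> y)) -> (((y -> y) -> x) -> (y -> x)) = 1 -> 1 = 1
and checking the remaining 24 assignments likewise gives ≥ 1 in every case.

Yes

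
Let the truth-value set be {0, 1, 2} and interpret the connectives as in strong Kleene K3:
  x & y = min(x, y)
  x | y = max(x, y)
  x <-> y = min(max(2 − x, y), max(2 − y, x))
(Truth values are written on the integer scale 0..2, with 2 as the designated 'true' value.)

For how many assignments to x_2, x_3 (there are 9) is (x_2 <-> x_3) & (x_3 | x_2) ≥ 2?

1

x_2 = 0, x_3 = 0 ↦ 0  <
x_2 = 0, x_3 = 1 ↦ 1  <
x_2 = 0, x_3 = 2 ↦ 0  <
x_2 = 1, x_3 = 0 ↦ 1  <
x_2 = 1, x_3 = 1 ↦ 1  <
x_2 = 1, x_3 = 2 ↦ 1  <
x_2 = 2, x_3 = 0 ↦ 0  <
x_2 = 2, x_3 = 1 ↦ 1  <
x_2 = 2, x_3 = 2 ↦ 2  ≥
So 1 of the 9 assignments meets the threshold.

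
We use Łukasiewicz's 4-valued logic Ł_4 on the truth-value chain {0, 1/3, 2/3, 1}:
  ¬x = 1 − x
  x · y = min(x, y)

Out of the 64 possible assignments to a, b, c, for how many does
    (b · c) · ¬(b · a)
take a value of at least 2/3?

8

value 1: 1 assignment (counts)
value 2/3: 7 assignments (counts)
value 1/3: 25 assignments
value 0: 31 assignments
So 8 of the 64 assignments meet the threshold.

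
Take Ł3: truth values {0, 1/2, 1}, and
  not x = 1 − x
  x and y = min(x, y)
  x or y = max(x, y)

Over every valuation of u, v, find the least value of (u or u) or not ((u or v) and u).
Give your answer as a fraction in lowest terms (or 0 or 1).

1/2

Take u = 1/2, v = 0:
u or u = 1/2 or 1/2 = 1/2
u or v = 1/2 or 0 = 1/2
(u or v) and u = 1/2 and 1/2 = 1/2
not ((u or v) and u) = not 1/2 = 1/2
(u or u) or not ((u or v) and u) = 1/2 or 1/2 = 1/2
No assignment yields a value below 1/2, so this is the minimum.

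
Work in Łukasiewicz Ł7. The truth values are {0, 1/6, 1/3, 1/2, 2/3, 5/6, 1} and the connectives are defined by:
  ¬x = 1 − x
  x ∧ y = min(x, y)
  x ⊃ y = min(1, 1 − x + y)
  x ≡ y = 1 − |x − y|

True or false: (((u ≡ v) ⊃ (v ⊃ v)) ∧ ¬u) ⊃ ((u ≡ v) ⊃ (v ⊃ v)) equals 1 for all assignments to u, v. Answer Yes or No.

At u = 1, v = 1/6, for instance:
u ≡ v = 1 ≡ 1/6 = 1/6
v ⊃ v = 1/6 ⊃ 1/6 = 1
(u ≡ v) ⊃ (v ⊃ v) = 1/6 ⊃ 1 = 1
¬u = ¬1 = 0
((u ≡ v) ⊃ (v ⊃ v)) ∧ ¬u = 1 ∧ 0 = 0
(((u ≡ v) ⊃ (v ⊃ v)) ∧ ¬u) ⊃ ((u ≡ v) ⊃ (v ⊃ v)) = 0 ⊃ 1 = 1
and checking the remaining 48 assignments likewise gives ≥ 1 in every case.

Yes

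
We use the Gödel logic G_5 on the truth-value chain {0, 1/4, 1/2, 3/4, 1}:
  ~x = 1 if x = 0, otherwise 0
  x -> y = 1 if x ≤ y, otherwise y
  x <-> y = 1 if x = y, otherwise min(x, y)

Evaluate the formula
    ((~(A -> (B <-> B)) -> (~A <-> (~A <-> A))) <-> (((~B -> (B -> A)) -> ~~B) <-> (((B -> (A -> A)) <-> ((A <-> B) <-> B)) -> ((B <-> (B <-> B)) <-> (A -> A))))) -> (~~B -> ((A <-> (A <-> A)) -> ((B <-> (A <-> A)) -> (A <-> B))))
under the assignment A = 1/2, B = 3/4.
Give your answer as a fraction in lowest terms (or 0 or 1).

B <-> B = 3/4 <-> 3/4 = 1
A -> (B <-> B) = 1/2 -> 1 = 1
~(A -> (B <-> B)) = ~1 = 0
~A = ~1/2 = 0
~A = ~1/2 = 0
~A <-> A = 0 <-> 1/2 = 0
~A <-> (~A <-> A) = 0 <-> 0 = 1
~(A -> (B <-> B)) -> (~A <-> (~A <-> A)) = 0 -> 1 = 1
~B = ~3/4 = 0
B -> A = 3/4 -> 1/2 = 1/2
~B -> (B -> A) = 0 -> 1/2 = 1
~B = ~3/4 = 0
~~B = ~0 = 1
(~B -> (B -> A)) -> ~~B = 1 -> 1 = 1
A -> A = 1/2 -> 1/2 = 1
B -> (A -> A) = 3/4 -> 1 = 1
A <-> B = 1/2 <-> 3/4 = 1/2
(A <-> B) <-> B = 1/2 <-> 3/4 = 1/2
(B -> (A -> A)) <-> ((A <-> B) <-> B) = 1 <-> 1/2 = 1/2
B <-> B = 3/4 <-> 3/4 = 1
B <-> (B <-> B) = 3/4 <-> 1 = 3/4
A -> A = 1/2 -> 1/2 = 1
(B <-> (B <-> B)) <-> (A -> A) = 3/4 <-> 1 = 3/4
((B -> (A -> A)) <-> ((A <-> B) <-> B)) -> ((B <-> (B <-> B)) <-> (A -> A)) = 1/2 -> 3/4 = 1
((~B -> (B -> A)) -> ~~B) <-> (((B -> (A -> A)) <-> ((A <-> B) <-> B)) -> ((B <-> (B <-> B)) <-> (A -> A))) = 1 <-> 1 = 1
(~(A -> (B <-> B)) -> (~A <-> (~A <-> A))) <-> (((~B -> (B -> A)) -> ~~B) <-> (((B -> (A -> A)) <-> ((A <-> B) <-> B)) -> ((B <-> (B <-> B)) <-> (A -> A)))) = 1 <-> 1 = 1
~B = ~3/4 = 0
~~B = ~0 = 1
A <-> A = 1/2 <-> 1/2 = 1
A <-> (A <-> A) = 1/2 <-> 1 = 1/2
A <-> A = 1/2 <-> 1/2 = 1
B <-> (A <-> A) = 3/4 <-> 1 = 3/4
A <-> B = 1/2 <-> 3/4 = 1/2
(B <-> (A <-> A)) -> (A <-> B) = 3/4 -> 1/2 = 1/2
(A <-> (A <-> A)) -> ((B <-> (A <-> A)) -> (A <-> B)) = 1/2 -> 1/2 = 1
~~B -> ((A <-> (A <-> A)) -> ((B <-> (A <-> A)) -> (A <-> B))) = 1 -> 1 = 1
((~(A -> (B <-> B)) -> (~A <-> (~A <-> A))) <-> (((~B -> (B -> A)) -> ~~B) <-> (((B -> (A -> A)) <-> ((A <-> B) <-> B)) -> ((B <-> (B <-> B)) <-> (A -> A))))) -> (~~B -> ((A <-> (A <-> A)) -> ((B <-> (A <-> A)) -> (A <-> B)))) = 1 -> 1 = 1

1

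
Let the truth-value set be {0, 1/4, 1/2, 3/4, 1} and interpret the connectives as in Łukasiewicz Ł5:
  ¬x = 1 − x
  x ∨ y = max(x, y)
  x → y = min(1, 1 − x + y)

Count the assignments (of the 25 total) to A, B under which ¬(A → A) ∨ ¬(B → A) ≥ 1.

value 1: 1 assignment (counts)
value 3/4: 2 assignments
value 1/2: 3 assignments
value 1/4: 4 assignments
value 0: 15 assignments
So 1 of the 25 assignments meets the threshold.

1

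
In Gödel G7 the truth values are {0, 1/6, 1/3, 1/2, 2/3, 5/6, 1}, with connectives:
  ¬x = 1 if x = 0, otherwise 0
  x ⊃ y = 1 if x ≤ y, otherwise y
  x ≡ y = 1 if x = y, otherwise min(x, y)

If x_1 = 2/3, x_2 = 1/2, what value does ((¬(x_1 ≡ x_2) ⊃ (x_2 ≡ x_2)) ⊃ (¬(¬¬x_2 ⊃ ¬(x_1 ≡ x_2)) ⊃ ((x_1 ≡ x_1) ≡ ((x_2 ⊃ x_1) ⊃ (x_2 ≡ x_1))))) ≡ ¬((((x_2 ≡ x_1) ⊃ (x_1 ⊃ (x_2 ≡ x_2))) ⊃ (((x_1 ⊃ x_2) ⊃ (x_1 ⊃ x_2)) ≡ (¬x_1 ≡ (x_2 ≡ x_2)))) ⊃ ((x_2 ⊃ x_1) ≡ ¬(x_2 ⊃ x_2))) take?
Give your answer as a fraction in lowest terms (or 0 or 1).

0

x_1 ≡ x_2 = 2/3 ≡ 1/2 = 1/2
¬(x_1 ≡ x_2) = ¬1/2 = 0
x_2 ≡ x_2 = 1/2 ≡ 1/2 = 1
¬(x_1 ≡ x_2) ⊃ (x_2 ≡ x_2) = 0 ⊃ 1 = 1
¬x_2 = ¬1/2 = 0
¬¬x_2 = ¬0 = 1
x_1 ≡ x_2 = 2/3 ≡ 1/2 = 1/2
¬(x_1 ≡ x_2) = ¬1/2 = 0
¬¬x_2 ⊃ ¬(x_1 ≡ x_2) = 1 ⊃ 0 = 0
¬(¬¬x_2 ⊃ ¬(x_1 ≡ x_2)) = ¬0 = 1
x_1 ≡ x_1 = 2/3 ≡ 2/3 = 1
x_2 ⊃ x_1 = 1/2 ⊃ 2/3 = 1
x_2 ≡ x_1 = 1/2 ≡ 2/3 = 1/2
(x_2 ⊃ x_1) ⊃ (x_2 ≡ x_1) = 1 ⊃ 1/2 = 1/2
(x_1 ≡ x_1) ≡ ((x_2 ⊃ x_1) ⊃ (x_2 ≡ x_1)) = 1 ≡ 1/2 = 1/2
¬(¬¬x_2 ⊃ ¬(x_1 ≡ x_2)) ⊃ ((x_1 ≡ x_1) ≡ ((x_2 ⊃ x_1) ⊃ (x_2 ≡ x_1))) = 1 ⊃ 1/2 = 1/2
(¬(x_1 ≡ x_2) ⊃ (x_2 ≡ x_2)) ⊃ (¬(¬¬x_2 ⊃ ¬(x_1 ≡ x_2)) ⊃ ((x_1 ≡ x_1) ≡ ((x_2 ⊃ x_1) ⊃ (x_2 ≡ x_1)))) = 1 ⊃ 1/2 = 1/2
x_2 ≡ x_1 = 1/2 ≡ 2/3 = 1/2
x_2 ≡ x_2 = 1/2 ≡ 1/2 = 1
x_1 ⊃ (x_2 ≡ x_2) = 2/3 ⊃ 1 = 1
(x_2 ≡ x_1) ⊃ (x_1 ⊃ (x_2 ≡ x_2)) = 1/2 ⊃ 1 = 1
x_1 ⊃ x_2 = 2/3 ⊃ 1/2 = 1/2
x_1 ⊃ x_2 = 2/3 ⊃ 1/2 = 1/2
(x_1 ⊃ x_2) ⊃ (x_1 ⊃ x_2) = 1/2 ⊃ 1/2 = 1
¬x_1 = ¬2/3 = 0
x_2 ≡ x_2 = 1/2 ≡ 1/2 = 1
¬x_1 ≡ (x_2 ≡ x_2) = 0 ≡ 1 = 0
((x_1 ⊃ x_2) ⊃ (x_1 ⊃ x_2)) ≡ (¬x_1 ≡ (x_2 ≡ x_2)) = 1 ≡ 0 = 0
((x_2 ≡ x_1) ⊃ (x_1 ⊃ (x_2 ≡ x_2))) ⊃ (((x_1 ⊃ x_2) ⊃ (x_1 ⊃ x_2)) ≡ (¬x_1 ≡ (x_2 ≡ x_2))) = 1 ⊃ 0 = 0
x_2 ⊃ x_1 = 1/2 ⊃ 2/3 = 1
x_2 ⊃ x_2 = 1/2 ⊃ 1/2 = 1
¬(x_2 ⊃ x_2) = ¬1 = 0
(x_2 ⊃ x_1) ≡ ¬(x_2 ⊃ x_2) = 1 ≡ 0 = 0
(((x_2 ≡ x_1) ⊃ (x_1 ⊃ (x_2 ≡ x_2))) ⊃ (((x_1 ⊃ x_2) ⊃ (x_1 ⊃ x_2)) ≡ (¬x_1 ≡ (x_2 ≡ x_2)))) ⊃ ((x_2 ⊃ x_1) ≡ ¬(x_2 ⊃ x_2)) = 0 ⊃ 0 = 1
¬((((x_2 ≡ x_1) ⊃ (x_1 ⊃ (x_2 ≡ x_2))) ⊃ (((x_1 ⊃ x_2) ⊃ (x_1 ⊃ x_2)) ≡ (¬x_1 ≡ (x_2 ≡ x_2)))) ⊃ ((x_2 ⊃ x_1) ≡ ¬(x_2 ⊃ x_2))) = ¬1 = 0
((¬(x_1 ≡ x_2) ⊃ (x_2 ≡ x_2)) ⊃ (¬(¬¬x_2 ⊃ ¬(x_1 ≡ x_2)) ⊃ ((x_1 ≡ x_1) ≡ ((x_2 ⊃ x_1) ⊃ (x_2 ≡ x_1))))) ≡ ¬((((x_2 ≡ x_1) ⊃ (x_1 ⊃ (x_2 ≡ x_2))) ⊃ (((x_1 ⊃ x_2) ⊃ (x_1 ⊃ x_2)) ≡ (¬x_1 ≡ (x_2 ≡ x_2)))) ⊃ ((x_2 ⊃ x_1) ≡ ¬(x_2 ⊃ x_2))) = 1/2 ≡ 0 = 0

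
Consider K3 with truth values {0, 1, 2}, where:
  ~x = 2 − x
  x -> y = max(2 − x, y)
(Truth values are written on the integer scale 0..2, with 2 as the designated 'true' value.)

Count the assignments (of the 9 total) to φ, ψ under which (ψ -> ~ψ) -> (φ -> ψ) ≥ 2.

5

φ = 0, ψ = 0 ↦ 2  ≥
φ = 0, ψ = 1 ↦ 2  ≥
φ = 0, ψ = 2 ↦ 2  ≥
φ = 1, ψ = 0 ↦ 1  <
φ = 1, ψ = 1 ↦ 1  <
φ = 1, ψ = 2 ↦ 2  ≥
φ = 2, ψ = 0 ↦ 0  <
φ = 2, ψ = 1 ↦ 1  <
φ = 2, ψ = 2 ↦ 2  ≥
So 5 of the 9 assignments meet the threshold.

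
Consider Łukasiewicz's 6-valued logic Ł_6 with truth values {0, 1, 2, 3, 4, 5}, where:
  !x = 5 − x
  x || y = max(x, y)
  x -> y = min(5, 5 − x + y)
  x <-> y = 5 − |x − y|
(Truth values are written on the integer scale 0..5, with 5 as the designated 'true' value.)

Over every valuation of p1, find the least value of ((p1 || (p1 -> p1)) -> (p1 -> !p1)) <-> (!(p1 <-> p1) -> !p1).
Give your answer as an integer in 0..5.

Take p1 = 5:
p1 -> p1 = 5 -> 5 = 5
p1 || (p1 -> p1) = 5 || 5 = 5
!p1 = !5 = 0
p1 -> !p1 = 5 -> 0 = 0
(p1 || (p1 -> p1)) -> (p1 -> !p1) = 5 -> 0 = 0
p1 <-> p1 = 5 <-> 5 = 5
!(p1 <-> p1) = !5 = 0
!p1 = !5 = 0
!(p1 <-> p1) -> !p1 = 0 -> 0 = 5
((p1 || (p1 -> p1)) -> (p1 -> !p1)) <-> (!(p1 <-> p1) -> !p1) = 0 <-> 5 = 0
No assignment yields a value below 0, so this is the minimum.

0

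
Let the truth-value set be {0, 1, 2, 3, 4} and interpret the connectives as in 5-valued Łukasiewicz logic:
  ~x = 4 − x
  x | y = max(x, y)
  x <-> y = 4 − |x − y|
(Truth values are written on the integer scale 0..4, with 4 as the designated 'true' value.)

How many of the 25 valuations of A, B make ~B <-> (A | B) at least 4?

value 4: 5 assignments (counts)
value 3: 4 assignments
value 2: 8 assignments
value 1: 2 assignments
value 0: 6 assignments
So 5 of the 25 assignments meet the threshold.

5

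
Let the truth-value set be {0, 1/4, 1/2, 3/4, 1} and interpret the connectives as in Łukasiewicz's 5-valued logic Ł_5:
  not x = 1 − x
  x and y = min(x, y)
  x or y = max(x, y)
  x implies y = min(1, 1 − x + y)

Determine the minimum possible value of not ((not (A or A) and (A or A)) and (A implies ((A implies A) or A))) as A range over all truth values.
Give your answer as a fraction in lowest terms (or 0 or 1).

Take A = 1/2:
A or A = 1/2 or 1/2 = 1/2
not (A or A) = not 1/2 = 1/2
A or A = 1/2 or 1/2 = 1/2
not (A or A) and (A or A) = 1/2 and 1/2 = 1/2
A implies A = 1/2 implies 1/2 = 1
(A implies A) or A = 1 or 1/2 = 1
A implies ((A implies A) or A) = 1/2 implies 1 = 1
(not (A or A) and (A or A)) and (A implies ((A implies A) or A)) = 1/2 and 1 = 1/2
not ((not (A or A) and (A or A)) and (A implies ((A implies A) or A))) = not 1/2 = 1/2
No assignment yields a value below 1/2, so this is the minimum.

1/2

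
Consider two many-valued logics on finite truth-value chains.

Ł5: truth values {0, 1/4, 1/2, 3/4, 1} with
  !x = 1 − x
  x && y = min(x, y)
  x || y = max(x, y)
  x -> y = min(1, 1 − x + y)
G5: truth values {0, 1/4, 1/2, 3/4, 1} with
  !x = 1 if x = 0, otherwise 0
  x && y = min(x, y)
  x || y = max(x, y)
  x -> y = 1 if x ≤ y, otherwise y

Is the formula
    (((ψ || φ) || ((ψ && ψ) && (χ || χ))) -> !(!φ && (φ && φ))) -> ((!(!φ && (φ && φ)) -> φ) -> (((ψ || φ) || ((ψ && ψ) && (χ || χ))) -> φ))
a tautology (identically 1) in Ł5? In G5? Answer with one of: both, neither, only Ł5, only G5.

In Ł5: every assignment gives 1 — tautology.
In G5: every assignment gives 1 — tautology.

both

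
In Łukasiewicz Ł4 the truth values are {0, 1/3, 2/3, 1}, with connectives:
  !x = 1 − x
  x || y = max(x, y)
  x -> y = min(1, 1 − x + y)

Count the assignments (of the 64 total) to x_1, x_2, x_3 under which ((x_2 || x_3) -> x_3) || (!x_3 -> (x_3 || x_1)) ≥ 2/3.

60

value 1: 51 assignments (counts)
value 2/3: 9 assignments (counts)
value 1/3: 3 assignments
value 0: 1 assignment
So 60 of the 64 assignments meet the threshold.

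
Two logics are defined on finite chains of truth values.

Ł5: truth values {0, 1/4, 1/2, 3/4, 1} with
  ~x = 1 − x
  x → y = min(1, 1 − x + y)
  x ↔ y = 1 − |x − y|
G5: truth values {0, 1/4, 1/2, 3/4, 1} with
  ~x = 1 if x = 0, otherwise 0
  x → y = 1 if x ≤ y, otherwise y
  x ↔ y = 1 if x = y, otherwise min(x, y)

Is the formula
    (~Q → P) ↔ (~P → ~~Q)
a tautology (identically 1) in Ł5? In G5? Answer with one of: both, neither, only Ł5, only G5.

In Ł5: every assignment gives 1 — tautology.
In G5: at P = 1/4, Q = 0 the value is 1/4 — not a tautology.

only Ł5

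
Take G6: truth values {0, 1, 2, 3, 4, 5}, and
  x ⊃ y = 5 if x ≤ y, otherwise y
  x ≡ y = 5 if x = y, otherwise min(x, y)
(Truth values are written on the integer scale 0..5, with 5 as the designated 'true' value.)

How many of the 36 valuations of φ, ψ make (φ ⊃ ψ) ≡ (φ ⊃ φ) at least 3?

value 5: 21 assignments (counts)
value 4: 1 assignment (counts)
value 3: 2 assignments (counts)
value 2: 3 assignments
value 1: 4 assignments
value 0: 5 assignments
So 24 of the 36 assignments meet the threshold.

24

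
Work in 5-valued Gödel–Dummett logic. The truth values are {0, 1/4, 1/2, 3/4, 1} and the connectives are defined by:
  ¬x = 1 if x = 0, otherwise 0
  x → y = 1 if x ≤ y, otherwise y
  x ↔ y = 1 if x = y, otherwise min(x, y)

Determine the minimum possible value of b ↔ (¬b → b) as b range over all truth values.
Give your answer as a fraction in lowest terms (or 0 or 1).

Take b = 1/4:
¬b = ¬1/4 = 0
¬b → b = 0 → 1/4 = 1
b ↔ (¬b → b) = 1/4 ↔ 1 = 1/4
No assignment yields a value below 1/4, so this is the minimum.

1/4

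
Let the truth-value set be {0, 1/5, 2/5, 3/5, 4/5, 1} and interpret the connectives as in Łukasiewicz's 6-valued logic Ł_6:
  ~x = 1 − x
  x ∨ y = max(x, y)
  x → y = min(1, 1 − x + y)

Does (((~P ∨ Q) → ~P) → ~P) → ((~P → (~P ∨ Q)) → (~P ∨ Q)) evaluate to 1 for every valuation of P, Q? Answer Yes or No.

At P = 0, Q = 3/5, for instance:
~P = ~0 = 1
~P ∨ Q = 1 ∨ 3/5 = 1
~P = ~0 = 1
(~P ∨ Q) → ~P = 1 → 1 = 1
((~P ∨ Q) → ~P) → ~P = 1 → 1 = 1
~P → (~P ∨ Q) = 1 → 1 = 1
(~P → (~P ∨ Q)) → (~P ∨ Q) = 1 → 1 = 1
(((~P ∨ Q) → ~P) → ~P) → ((~P → (~P ∨ Q)) → (~P ∨ Q)) = 1 → 1 = 1
and checking the remaining 35 assignments likewise gives ≥ 1 in every case.

Yes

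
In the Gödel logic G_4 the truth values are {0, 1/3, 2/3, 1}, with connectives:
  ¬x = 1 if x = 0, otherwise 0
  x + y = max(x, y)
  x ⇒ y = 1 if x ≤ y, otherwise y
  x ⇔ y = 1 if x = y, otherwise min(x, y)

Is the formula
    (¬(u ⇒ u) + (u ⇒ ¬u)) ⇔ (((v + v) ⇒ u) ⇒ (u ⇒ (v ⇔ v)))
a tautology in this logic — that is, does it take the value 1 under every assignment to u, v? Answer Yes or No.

Counterexample: take u = 1/3, v = 0.
u ⇒ u = 1/3 ⇒ 1/3 = 1
¬(u ⇒ u) = ¬1 = 0
¬u = ¬1/3 = 0
u ⇒ ¬u = 1/3 ⇒ 0 = 0
¬(u ⇒ u) + (u ⇒ ¬u) = 0 + 0 = 0
v + v = 0 + 0 = 0
(v + v) ⇒ u = 0 ⇒ 1/3 = 1
v ⇔ v = 0 ⇔ 0 = 1
u ⇒ (v ⇔ v) = 1/3 ⇒ 1 = 1
((v + v) ⇒ u) ⇒ (u ⇒ (v ⇔ v)) = 1 ⇒ 1 = 1
(¬(u ⇒ u) + (u ⇒ ¬u)) ⇔ (((v + v) ⇒ u) ⇒ (u ⇒ (v ⇔ v))) = 0 ⇔ 1 = 0
This gives 0 ≠ 1.

No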